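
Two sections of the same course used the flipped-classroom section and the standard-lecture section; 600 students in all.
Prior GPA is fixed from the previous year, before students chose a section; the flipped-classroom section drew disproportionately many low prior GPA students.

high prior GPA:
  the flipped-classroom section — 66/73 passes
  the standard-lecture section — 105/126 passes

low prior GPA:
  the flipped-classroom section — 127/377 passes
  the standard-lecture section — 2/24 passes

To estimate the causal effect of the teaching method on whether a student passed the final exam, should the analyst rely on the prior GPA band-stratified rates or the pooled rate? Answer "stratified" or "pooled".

Prior GPA band differs across teaching methods for reasons unrelated to any effect of the teaching method itself, and it separately predicts the outcome — a classic confounder. We must compare within prior GPA band levels.
Within each level — high prior GPA: 90.4% vs 83.3%; low prior GPA: 33.7% vs 8.3% — the flipped-classroom section is higher every time.

stratified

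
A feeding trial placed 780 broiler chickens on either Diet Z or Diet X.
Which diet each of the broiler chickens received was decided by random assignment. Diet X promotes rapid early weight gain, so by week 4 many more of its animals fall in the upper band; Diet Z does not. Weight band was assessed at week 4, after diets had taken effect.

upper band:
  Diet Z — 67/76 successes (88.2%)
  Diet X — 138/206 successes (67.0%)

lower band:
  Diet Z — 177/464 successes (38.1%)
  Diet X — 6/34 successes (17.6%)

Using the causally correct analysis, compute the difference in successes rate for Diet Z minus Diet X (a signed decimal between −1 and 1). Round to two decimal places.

-0.15

The week-4 weight band-specific comparison favours Diet Z throughout, but the pooled figures favour Diet X. The question is whether to condition on week-4 weight band.
Week-4 weight band here is a post-treatment variable shaped by the diet; conditioning on it would introduce bias rather than remove it. The overall comparison is the causal one.
The causal difference is the pooled difference: 0.452 − 0.600 = -0.148.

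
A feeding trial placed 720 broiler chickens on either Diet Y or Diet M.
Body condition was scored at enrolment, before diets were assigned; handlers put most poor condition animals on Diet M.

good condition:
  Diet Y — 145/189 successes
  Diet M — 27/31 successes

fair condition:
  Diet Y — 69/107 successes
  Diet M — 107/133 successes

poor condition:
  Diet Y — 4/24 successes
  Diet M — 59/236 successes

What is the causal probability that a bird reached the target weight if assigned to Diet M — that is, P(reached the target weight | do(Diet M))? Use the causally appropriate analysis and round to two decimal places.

0.62

Starting body condition satisfies the back-door criterion: it is not a descendant of the diet, and it blocks the spurious path from diet to outcome. Adjusting for it (i.e., using the within-starting body condition rates) gives the causal effect.
Standardising Diet M to the population starting body condition mix: 0.306·27/31 + 0.333·107/133 + 0.361·59/236 = 0.625.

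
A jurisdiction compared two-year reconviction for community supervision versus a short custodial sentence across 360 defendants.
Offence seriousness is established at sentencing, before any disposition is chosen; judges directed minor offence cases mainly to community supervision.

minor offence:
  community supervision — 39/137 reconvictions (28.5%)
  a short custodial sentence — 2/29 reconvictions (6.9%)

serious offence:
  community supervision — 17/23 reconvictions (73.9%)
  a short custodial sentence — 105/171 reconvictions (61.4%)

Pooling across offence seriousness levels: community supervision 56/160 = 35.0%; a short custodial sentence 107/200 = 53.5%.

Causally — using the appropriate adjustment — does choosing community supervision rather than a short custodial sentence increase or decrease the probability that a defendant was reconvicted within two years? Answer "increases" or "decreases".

The stratified and pooled comparisons disagree (a short custodial sentence wins within each offence seriousness; community supervision wins overall), so the answer turns on the causal role of offence seriousness.
The imbalance in offence seriousness arose from how defendants were allocated, not from anything the disposition did; and offence seriousness independently affects the outcome. The pooled gap is confounded — condition on offence seriousness.
Within each level — minor offence: 28.5% vs 6.9%; serious offence: 73.9% vs 61.4% — a short custodial sentence is lower every time.

increases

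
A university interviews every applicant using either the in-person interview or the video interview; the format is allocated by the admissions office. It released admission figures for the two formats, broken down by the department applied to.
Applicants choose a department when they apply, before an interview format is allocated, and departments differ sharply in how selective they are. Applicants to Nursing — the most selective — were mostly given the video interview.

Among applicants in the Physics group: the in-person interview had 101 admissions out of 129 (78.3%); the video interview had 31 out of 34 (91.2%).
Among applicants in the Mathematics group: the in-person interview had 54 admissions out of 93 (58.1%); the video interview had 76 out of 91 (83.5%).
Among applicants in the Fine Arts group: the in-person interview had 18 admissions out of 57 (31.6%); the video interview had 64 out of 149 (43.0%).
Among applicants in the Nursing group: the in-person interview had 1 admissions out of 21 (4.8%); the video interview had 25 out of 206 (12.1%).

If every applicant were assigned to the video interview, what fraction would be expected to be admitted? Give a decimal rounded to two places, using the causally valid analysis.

Here department is a common cause — it drives both which interview format a case falls under and the outcome. The crude comparison mixes populations; the stratum-specific rates are the causally relevant ones.
Standardising the video interview to the population department mix: 0.209·31/34 + 0.236·76/91 + 0.264·64/149 + 0.291·25/206 = 0.536.

0.54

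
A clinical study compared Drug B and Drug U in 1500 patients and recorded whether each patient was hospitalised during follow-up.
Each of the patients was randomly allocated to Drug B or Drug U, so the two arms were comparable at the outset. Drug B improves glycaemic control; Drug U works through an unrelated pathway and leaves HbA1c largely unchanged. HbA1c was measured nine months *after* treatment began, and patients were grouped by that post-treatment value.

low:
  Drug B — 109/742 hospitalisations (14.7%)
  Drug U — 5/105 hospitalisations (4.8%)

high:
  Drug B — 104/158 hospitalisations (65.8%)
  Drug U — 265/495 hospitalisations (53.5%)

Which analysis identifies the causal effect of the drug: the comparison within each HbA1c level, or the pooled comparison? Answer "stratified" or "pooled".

HbA1c here is a post-treatment variable shaped by the drug; conditioning on it would introduce bias rather than remove it. The overall comparison is the causal one.
Pooled: Drug B 23.7% vs Drug U 45.0%; Drug B is lower overall.

pooled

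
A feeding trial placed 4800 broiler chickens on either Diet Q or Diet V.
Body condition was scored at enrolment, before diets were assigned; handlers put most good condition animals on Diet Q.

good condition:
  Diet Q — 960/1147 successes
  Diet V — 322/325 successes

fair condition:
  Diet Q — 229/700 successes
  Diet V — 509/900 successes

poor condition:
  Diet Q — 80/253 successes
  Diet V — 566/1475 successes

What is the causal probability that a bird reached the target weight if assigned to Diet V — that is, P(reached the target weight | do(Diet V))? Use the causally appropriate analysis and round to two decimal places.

0.63

Diet V is higher inside every starting body condition stratum but Diet Q is higher in aggregate. Whether to stratify depends on how starting body condition relates to the diet.
Nothing the diet does changes starting body condition; the imbalance is an allocation artefact. With starting body condition also predicting the outcome, the pooled figure is confounded, and the within-stratum comparison is the causal one.
Standardising Diet V to the population starting body condition mix: 0.307·322/325 + 0.333·509/900 + 0.360·566/1475 = 0.630.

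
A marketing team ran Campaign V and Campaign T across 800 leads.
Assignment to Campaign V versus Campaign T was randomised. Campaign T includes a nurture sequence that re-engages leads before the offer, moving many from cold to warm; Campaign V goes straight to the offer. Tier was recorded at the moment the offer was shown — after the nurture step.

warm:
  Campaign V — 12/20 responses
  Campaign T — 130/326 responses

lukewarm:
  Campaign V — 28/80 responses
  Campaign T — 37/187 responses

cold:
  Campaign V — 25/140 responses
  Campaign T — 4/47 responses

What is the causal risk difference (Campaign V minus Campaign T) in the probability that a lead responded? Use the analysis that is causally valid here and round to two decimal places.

-0.03

Within every engagement tier level Campaign V has the higher rate, yet pooled Campaign T does — Simpson's reversal.
The distribution of engagement tier is itself part of what the campaign does — it is an intermediate outcome. Holding it fixed would remove that part of the effect; the total effect is the pooled difference.
The causal difference is the pooled difference: 0.271 − 0.305 = -0.035.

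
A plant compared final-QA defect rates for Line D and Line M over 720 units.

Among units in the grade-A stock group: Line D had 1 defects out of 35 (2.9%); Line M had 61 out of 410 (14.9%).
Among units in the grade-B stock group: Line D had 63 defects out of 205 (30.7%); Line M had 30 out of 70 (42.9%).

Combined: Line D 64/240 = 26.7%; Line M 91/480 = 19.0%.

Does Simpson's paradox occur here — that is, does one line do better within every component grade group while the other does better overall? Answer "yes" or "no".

yes

Within each component grade level (grade-A stock 2.9% vs 14.9%; grade-B stock 30.7% vs 42.9%), Line D has the lower rate every time. Pooled: 26.7% vs 19.0% — Line M has the lower rate overall. The two comparisons disagree.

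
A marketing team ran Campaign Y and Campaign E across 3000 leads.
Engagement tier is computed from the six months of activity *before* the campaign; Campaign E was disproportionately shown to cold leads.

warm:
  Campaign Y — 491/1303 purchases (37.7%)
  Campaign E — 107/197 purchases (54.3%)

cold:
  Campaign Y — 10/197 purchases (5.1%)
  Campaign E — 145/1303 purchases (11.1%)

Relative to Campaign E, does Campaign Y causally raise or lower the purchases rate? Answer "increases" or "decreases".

Nothing the campaign does changes engagement tier; the imbalance is an allocation artefact. With engagement tier also predicting the outcome, the pooled figure is confounded, and the within-stratum comparison is the causal one.
Within each level — warm: 37.7% vs 54.3%; cold: 5.1% vs 11.1% — Campaign E is higher every time.

decreases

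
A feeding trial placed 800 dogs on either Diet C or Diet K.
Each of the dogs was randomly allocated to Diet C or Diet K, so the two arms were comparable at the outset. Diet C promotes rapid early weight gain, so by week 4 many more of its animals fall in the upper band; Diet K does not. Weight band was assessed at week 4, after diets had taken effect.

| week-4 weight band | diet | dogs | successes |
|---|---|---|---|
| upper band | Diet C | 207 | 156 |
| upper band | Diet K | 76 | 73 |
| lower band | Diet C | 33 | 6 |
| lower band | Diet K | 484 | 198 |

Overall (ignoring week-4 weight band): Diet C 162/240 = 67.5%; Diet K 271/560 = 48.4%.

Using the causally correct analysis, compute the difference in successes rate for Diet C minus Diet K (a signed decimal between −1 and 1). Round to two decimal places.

+0.19

Week-4 weight band lies on the pathway diet → week-4 weight band → outcome, so adjusting for it blocks the indirect effect. For the total causal effect of diet, use the unadjusted pooled rates.
The causal difference is the pooled difference: 0.675 − 0.484 = +0.191.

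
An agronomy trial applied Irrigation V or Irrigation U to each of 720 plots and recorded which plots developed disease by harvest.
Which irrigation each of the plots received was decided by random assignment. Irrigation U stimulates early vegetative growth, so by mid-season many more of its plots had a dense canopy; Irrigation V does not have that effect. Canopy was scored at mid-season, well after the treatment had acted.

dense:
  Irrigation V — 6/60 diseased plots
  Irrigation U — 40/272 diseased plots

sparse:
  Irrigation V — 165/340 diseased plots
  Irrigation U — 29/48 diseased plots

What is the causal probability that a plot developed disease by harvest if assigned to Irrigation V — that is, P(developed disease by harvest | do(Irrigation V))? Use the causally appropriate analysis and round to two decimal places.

0.43

The stratified and pooled comparisons disagree (Irrigation V wins within each mid-season canopy; Irrigation U wins overall), so the answer turns on the causal role of mid-season canopy.
Mid-season canopy here is a post-treatment variable shaped by the irrigation; conditioning on it would introduce bias rather than remove it. The overall comparison is the causal one.
So P(outcome | do(Irrigation V)) is just the pooled rate for Irrigation V: 171/400 = 0.427.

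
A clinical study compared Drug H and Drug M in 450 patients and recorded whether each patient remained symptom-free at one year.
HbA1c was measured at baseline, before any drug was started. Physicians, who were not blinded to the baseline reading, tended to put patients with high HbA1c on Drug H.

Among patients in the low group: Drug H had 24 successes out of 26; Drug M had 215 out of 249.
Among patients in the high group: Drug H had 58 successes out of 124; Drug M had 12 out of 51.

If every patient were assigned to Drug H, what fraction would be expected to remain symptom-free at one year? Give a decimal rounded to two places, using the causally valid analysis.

Here HbA1c is a common cause — it drives both which drug a case falls under and the outcome. The crude comparison mixes populations; the stratum-specific rates are the causally relevant ones.
Standardising Drug H to the population HbA1c mix: 0.611·24/26 + 0.389·58/124 = 0.746.

0.75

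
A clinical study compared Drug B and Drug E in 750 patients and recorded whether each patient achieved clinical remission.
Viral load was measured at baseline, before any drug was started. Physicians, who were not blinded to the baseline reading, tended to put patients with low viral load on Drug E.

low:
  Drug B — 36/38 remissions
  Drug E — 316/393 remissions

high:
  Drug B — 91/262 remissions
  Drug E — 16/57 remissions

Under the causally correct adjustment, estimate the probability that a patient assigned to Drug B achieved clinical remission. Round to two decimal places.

Nothing the drug does changes viral load; the imbalance is an allocation artefact. With viral load also predicting the outcome, the pooled figure is confounded, and the within-stratum comparison is the causal one.
Standardising Drug B to the population viral load mix: 0.575·36/38 + 0.425·91/262 = 0.692.

0.69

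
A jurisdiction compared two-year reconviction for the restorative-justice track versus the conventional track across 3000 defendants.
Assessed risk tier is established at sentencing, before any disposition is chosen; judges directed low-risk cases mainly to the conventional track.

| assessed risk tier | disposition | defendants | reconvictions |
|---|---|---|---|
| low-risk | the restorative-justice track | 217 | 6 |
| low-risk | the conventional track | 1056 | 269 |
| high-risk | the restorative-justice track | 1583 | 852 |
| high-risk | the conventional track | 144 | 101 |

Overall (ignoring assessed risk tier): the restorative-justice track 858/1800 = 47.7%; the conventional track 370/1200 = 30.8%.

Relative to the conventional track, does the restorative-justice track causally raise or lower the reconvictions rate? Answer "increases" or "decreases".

decreases

The assessed risk tier-specific comparison favours the restorative-justice track throughout, but the pooled figures favour the conventional track. The question is whether to condition on assessed risk tier.
Assessed risk tier is set before the disposition has any effect — it is not caused by the disposition — and it independently drives the outcome. That makes it a confounder, so the causal comparison is within assessed risk tier levels.
Within each level — low-risk: 2.8% vs 25.5%; high-risk: 53.8% vs 70.1% — the restorative-justice track is lower every time.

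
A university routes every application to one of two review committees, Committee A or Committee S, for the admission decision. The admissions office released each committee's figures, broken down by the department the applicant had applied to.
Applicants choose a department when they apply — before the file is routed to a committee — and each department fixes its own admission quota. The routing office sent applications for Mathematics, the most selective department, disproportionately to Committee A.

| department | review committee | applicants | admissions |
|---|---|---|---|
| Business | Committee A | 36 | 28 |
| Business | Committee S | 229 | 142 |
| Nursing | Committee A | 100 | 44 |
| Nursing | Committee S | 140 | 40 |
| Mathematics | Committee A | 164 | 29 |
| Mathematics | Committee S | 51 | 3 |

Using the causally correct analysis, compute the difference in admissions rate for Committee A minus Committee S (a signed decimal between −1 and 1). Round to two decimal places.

The imbalance in department arose from how applicants were allocated, not from anything the review committee did; and department independently affects the outcome. The pooled gap is confounded — condition on department.
Adjusting over the population distribution of department: 0.368·(0.778−0.620) + 0.333·(0.440−0.286) + 0.299·(0.177−0.059) = +0.145.

+0.14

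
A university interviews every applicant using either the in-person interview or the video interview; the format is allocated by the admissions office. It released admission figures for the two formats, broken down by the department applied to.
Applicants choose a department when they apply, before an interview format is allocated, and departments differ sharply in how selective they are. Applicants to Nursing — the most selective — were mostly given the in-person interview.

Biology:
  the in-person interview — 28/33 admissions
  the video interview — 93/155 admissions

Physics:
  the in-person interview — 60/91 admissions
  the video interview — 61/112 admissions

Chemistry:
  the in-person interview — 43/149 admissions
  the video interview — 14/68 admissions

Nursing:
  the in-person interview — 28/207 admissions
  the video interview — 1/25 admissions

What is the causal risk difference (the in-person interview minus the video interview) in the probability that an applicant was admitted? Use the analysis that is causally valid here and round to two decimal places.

the in-person interview is higher inside every department stratum but the video interview is higher in aggregate. Whether to stratify depends on how department relates to the interview format.
Nothing the interview format does changes department; the imbalance is an allocation artefact. With department also predicting the outcome, the pooled figure is confounded, and the within-stratum comparison is the causal one.
Adjusting over the population distribution of department: 0.224·(0.848−0.600) + 0.242·(0.659−0.545) + 0.258·(0.289−0.206) + 0.276·(0.135−0.040) = +0.131.

+0.13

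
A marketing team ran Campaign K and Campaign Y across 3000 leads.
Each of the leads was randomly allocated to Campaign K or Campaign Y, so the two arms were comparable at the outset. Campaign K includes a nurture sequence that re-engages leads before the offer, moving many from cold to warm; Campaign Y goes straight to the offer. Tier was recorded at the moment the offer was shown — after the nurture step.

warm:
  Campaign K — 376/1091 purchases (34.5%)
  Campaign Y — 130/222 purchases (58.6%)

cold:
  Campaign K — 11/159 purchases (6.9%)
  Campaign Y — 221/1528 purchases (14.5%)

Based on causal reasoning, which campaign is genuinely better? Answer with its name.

Campaign K

The engagement tier-specific comparison favours Campaign Y throughout, but the pooled figures favour Campaign K. The question is whether to condition on engagement tier.
Engagement tier lies on the pathway campaign → engagement tier → outcome, so adjusting for it blocks the indirect effect. For the total causal effect of campaign, use the unadjusted pooled rates.
Pooled: Campaign K 31.0% vs Campaign Y 20.1%; Campaign K is higher overall.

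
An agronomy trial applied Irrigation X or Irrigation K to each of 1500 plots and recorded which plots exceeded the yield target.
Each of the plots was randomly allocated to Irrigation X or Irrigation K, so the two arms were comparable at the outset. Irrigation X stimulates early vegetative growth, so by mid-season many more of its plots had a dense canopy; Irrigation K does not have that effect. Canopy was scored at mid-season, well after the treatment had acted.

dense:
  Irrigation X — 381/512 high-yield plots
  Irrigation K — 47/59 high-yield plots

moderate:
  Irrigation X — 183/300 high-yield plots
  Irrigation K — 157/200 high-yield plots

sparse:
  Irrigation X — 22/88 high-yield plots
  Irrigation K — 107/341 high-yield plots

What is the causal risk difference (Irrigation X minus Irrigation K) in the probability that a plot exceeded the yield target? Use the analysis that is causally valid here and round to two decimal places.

Because the irrigation influences mid-season canopy, mid-season canopy is a post-treatment mediator, not a confounder. Stratifying on it would bias the estimate; the causal effect is the crude pooled difference.
The causal difference is the pooled difference: 0.651 − 0.518 = +0.133.

+0.13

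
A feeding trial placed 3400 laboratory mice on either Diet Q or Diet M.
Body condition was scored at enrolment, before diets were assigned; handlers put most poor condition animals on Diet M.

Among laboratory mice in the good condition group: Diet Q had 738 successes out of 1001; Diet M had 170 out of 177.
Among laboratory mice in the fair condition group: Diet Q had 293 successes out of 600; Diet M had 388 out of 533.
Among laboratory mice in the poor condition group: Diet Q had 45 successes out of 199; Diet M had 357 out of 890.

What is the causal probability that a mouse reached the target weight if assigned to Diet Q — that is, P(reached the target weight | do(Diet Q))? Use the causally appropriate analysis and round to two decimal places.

The starting body condition-specific comparison favours Diet M throughout, but the pooled figures favour Diet Q. The question is whether to condition on starting body condition.
Since starting body condition is a pre-existing factor (not a product of the diet) and it affects the outcome on its own, it is a confounder. The stratified rates, not the pooled rate, identify the causal effect.
Standardising Diet Q to the population starting body condition mix: 0.346·738/1001 + 0.333·293/600 + 0.320·45/199 = 0.491.

0.49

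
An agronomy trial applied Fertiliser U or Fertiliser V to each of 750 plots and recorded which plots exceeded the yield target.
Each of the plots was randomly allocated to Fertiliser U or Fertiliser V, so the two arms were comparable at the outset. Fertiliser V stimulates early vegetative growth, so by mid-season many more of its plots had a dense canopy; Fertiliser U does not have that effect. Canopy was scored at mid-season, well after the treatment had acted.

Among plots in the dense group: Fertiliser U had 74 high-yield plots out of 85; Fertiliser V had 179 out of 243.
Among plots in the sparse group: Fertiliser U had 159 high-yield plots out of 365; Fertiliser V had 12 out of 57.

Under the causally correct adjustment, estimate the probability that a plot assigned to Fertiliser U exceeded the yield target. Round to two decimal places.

Mid-season canopy is downstream of the fertiliser. One should not condition on a consequence of treatment, so the overall rates are the right comparison.
So P(outcome | do(Fertiliser U)) is just the pooled rate for Fertiliser U: 233/450 = 0.518.

0.52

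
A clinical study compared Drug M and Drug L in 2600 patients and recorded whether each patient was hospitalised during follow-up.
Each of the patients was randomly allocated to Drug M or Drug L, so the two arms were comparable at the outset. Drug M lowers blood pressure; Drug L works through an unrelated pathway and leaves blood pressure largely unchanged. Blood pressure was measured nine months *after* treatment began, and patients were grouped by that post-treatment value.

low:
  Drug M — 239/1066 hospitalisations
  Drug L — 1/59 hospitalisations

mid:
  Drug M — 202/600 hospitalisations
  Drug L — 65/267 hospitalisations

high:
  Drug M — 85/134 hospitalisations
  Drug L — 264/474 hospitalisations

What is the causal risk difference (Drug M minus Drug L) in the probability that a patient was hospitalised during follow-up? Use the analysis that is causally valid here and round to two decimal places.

-0.12

The stratified and pooled comparisons disagree (Drug L wins within each blood pressure; Drug M wins overall), so the answer turns on the causal role of blood pressure.
Because the drug influences blood pressure, blood pressure is a post-treatment mediator, not a confounder. Stratifying on it would bias the estimate; the causal effect is the crude pooled difference.
The causal difference is the pooled difference: 0.292 − 0.412 = -0.120.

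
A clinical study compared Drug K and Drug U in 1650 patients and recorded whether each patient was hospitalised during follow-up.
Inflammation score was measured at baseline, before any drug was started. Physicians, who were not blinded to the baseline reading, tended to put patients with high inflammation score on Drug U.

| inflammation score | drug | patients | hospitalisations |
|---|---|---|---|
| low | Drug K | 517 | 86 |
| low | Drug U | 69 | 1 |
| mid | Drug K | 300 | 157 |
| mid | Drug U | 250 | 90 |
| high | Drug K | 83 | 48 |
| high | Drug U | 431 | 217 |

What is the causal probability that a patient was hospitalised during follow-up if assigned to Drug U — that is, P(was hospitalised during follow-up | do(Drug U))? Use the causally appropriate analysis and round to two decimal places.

Here inflammation score is a common cause — it drives both which drug a case falls under and the outcome. The crude comparison mixes populations; the stratum-specific rates are the causally relevant ones.
Standardising Drug U to the population inflammation score mix: 0.355·1/69 + 0.333·90/250 + 0.312·217/431 = 0.282.

0.28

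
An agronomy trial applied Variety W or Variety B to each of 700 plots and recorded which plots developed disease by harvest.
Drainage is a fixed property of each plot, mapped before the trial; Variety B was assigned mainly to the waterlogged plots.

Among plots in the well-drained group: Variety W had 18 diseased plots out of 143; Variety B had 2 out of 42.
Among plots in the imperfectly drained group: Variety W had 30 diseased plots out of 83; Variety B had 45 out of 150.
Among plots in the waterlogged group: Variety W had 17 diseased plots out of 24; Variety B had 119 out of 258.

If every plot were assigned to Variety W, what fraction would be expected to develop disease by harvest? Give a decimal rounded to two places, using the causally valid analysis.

0.44

The field drainage-specific comparison favours Variety B throughout, but the pooled figures favour Variety W. The question is whether to condition on field drainage.
Here field drainage is a common cause — it drives both which variety a case falls under and the outcome. The crude comparison mixes populations; the stratum-specific rates are the causally relevant ones.
Standardising Variety W to the population field drainage mix: 0.264·18/143 + 0.333·30/83 + 0.403·17/24 = 0.439.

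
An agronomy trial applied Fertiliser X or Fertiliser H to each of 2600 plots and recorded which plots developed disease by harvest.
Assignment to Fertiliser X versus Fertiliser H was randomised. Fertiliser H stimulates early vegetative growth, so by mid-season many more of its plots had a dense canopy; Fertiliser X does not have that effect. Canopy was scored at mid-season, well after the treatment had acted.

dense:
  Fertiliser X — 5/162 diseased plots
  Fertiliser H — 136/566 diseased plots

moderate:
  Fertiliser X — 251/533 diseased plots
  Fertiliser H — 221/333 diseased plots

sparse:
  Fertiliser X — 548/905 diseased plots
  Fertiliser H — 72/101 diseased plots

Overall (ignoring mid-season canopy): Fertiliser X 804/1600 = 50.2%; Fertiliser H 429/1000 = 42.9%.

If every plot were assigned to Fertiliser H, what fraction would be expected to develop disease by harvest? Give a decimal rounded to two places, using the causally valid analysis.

0.43

Mid-season canopy is downstream of the fertiliser. One should not condition on a consequence of treatment, so the overall rates are the right comparison.
So P(outcome | do(Fertiliser H)) is just the pooled rate for Fertiliser H: 429/1000 = 0.429.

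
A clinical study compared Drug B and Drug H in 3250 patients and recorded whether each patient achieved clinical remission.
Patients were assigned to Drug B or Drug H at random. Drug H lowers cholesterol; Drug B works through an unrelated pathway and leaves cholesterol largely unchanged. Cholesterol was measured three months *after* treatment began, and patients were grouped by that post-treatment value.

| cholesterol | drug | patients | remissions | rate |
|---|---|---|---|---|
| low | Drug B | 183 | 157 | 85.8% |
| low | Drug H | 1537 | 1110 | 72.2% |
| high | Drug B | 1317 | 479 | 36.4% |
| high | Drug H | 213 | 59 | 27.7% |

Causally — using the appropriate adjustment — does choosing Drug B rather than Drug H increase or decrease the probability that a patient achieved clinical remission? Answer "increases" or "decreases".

decreases

Cholesterol is downstream of the drug. One should not condition on a consequence of treatment, so the overall rates are the right comparison.
Pooled: Drug B 42.4% vs Drug H 66.8%; Drug H is higher overall.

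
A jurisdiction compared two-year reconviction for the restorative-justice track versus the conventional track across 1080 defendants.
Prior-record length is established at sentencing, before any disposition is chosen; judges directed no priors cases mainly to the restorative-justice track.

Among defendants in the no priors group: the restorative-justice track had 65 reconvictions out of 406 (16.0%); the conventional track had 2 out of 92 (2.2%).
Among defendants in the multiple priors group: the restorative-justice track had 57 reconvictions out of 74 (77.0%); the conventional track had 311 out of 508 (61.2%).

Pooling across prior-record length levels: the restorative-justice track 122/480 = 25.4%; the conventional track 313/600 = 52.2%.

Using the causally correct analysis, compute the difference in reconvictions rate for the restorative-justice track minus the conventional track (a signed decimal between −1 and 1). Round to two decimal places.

Prior-record length differs across dispositions for reasons unrelated to any effect of the disposition itself, and it separately predicts the outcome — a classic confounder. We must compare within prior-record length levels.
Adjusting over the population distribution of prior-record length: 0.461·(0.160−0.022) + 0.539·(0.770−0.612) = +0.149.

+0.15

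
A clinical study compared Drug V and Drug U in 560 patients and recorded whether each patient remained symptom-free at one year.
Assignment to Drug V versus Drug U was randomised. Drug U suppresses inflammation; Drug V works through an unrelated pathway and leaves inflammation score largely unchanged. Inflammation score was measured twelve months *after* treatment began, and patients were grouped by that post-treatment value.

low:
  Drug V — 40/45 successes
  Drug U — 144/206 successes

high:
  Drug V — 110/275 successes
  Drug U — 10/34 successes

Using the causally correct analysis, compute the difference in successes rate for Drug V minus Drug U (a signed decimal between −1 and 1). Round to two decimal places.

Inflammation score is downstream of the drug. One should not condition on a consequence of treatment, so the overall rates are the right comparison.
The causal difference is the pooled difference: 0.469 − 0.642 = -0.173.

-0.17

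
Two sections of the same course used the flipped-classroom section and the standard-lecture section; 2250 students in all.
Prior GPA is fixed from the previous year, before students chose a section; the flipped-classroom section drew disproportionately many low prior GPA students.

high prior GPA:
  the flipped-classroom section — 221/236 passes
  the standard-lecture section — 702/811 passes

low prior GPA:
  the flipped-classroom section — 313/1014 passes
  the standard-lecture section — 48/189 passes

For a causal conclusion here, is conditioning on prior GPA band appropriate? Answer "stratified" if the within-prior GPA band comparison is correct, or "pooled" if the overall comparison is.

stratified

The imbalance in prior GPA band arose from how students were allocated, not from anything the teaching method did; and prior GPA band independently affects the outcome. The pooled gap is confounded — condition on prior GPA band.
Within each level — high prior GPA: 93.6% vs 86.6%; low prior GPA: 30.9% vs 25.4% — the flipped-classroom section is higher every time.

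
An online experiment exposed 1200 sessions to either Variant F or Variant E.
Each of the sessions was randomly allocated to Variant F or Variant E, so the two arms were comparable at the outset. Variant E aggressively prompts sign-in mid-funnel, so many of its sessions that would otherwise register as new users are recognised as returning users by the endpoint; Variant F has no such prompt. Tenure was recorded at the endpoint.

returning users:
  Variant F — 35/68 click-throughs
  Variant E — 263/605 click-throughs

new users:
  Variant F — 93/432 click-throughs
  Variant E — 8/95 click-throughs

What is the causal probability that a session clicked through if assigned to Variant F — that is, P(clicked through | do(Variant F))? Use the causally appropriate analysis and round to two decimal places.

Because the variant influences user tenure, user tenure is a post-treatment mediator, not a confounder. Stratifying on it would bias the estimate; the causal effect is the crude pooled difference.
So P(outcome | do(Variant F)) is just the pooled rate for Variant F: 128/500 = 0.256.

0.26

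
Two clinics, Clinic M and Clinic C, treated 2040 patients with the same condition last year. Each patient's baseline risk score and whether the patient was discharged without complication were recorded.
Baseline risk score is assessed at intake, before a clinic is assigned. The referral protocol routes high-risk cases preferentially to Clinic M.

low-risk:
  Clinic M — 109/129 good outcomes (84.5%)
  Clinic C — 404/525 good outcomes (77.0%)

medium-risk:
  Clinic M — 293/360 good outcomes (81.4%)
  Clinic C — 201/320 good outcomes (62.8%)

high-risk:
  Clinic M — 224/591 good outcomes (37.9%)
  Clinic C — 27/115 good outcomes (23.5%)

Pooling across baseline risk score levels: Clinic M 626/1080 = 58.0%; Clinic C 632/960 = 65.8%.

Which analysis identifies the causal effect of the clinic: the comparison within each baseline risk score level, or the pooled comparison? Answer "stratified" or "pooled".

Within every baseline risk score level Clinic M has the higher rate, yet pooled Clinic C does — Simpson's reversal.
The imbalance in baseline risk score arose from how patients were allocated, not from anything the clinic did; and baseline risk score independently affects the outcome. The pooled gap is confounded — condition on baseline risk score.
Within each level — low-risk: 84.5% vs 77.0%; medium-risk: 81.4% vs 62.8%; high-risk: 37.9% vs 23.5% — Clinic M is higher every time.

stratified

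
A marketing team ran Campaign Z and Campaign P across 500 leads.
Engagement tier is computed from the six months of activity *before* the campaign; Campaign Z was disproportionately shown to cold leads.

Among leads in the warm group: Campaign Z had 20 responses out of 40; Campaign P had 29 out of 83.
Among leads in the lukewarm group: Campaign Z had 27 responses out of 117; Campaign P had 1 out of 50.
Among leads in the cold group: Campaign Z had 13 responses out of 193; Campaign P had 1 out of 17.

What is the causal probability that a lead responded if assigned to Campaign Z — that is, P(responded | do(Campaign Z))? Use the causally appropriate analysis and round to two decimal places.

0.23

Within every engagement tier level Campaign Z has the higher rate, yet pooled Campaign P does — Simpson's reversal.
Engagement tier satisfies the back-door criterion: it is not a descendant of the campaign, and it blocks the spurious path from campaign to outcome. Adjusting for it (i.e., using the within-engagement tier rates) gives the causal effect.
Standardising Campaign Z to the population engagement tier mix: 0.246·20/40 + 0.334·27/117 + 0.420·13/193 = 0.228.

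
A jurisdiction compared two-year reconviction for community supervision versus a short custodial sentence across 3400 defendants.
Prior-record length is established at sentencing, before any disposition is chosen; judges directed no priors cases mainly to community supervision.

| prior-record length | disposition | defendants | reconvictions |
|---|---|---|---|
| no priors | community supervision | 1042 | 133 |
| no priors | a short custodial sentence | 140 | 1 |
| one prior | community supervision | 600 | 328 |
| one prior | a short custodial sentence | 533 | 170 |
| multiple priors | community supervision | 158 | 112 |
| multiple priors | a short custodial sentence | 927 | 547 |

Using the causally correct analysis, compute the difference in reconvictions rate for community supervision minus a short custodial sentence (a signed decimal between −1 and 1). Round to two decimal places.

+0.16

The prior-record length-specific comparison favours a short custodial sentence throughout, but the pooled figures favour community supervision. The question is whether to condition on prior-record length.
Nothing the disposition does changes prior-record length; the imbalance is an allocation artefact. With prior-record length also predicting the outcome, the pooled figure is confounded, and the within-stratum comparison is the causal one.
Adjusting over the population distribution of prior-record length: 0.348·(0.128−0.007) + 0.333·(0.547−0.319) + 0.319·(0.709−0.590) = +0.156.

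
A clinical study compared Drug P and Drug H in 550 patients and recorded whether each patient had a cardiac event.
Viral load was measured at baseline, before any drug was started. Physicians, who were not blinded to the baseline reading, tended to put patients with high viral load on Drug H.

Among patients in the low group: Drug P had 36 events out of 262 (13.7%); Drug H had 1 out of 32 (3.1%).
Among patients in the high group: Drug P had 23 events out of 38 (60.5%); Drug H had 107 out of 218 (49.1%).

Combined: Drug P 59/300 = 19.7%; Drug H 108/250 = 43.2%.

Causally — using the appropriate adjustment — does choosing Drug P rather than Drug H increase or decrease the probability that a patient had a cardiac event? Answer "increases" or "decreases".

Since viral load is a pre-existing factor (not a product of the drug) and it affects the outcome on its own, it is a confounder. The stratified rates, not the pooled rate, identify the causal effect.
Within each level — low: 13.7% vs 3.1%; high: 60.5% vs 49.1% — Drug H is lower every time.

increases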